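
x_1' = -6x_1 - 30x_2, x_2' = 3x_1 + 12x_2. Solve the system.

x_1(t) = -C_1e^(3t)sin(3t) - 3C_1e^(3t)cos(3t) - 3C_2e^(3t)sin(3t) + C_2e^(3t)cos(3t), x_2(t) = C_1e^(3t)cos(3t) + C_2e^(3t)sin(3t)

Coefficient matrix A = [[-6, -30], [3, 12]].
Characteristic polynomial det(A - λI) = λ^2 - 6λ + 18 = 0.
Eigenvalues λ = 3 ± 3i (complex conjugate pair).
For λ=3+3i: an eigenvector is (-3,1) - i(-1,0) = (-3 + i, 1).
A real fundamental pair from Re and Im of e^((3+3i)t)v: X_1 = e^(3t)(cos(3t)·(-3,1) + sin(3t)·(-1,0)), X_2 = e^(3t)(sin(3t)·(-3,1) - cos(3t)·(-1,0)).
General solution: C_1X_1 + C_2X_2.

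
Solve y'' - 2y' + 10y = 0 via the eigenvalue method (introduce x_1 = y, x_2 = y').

Let x_1 = y, x_2 = y'. Then x_1' = x_2 and x_2' = -10x_1 + 2x_2.
A = [[0,1],[-10,2]]; det(A-λI) = λ^2 - 2λ + 10.
Eigenvalues λ = 1 ± 3i.

y(t) = c_1e^(t)cos(3t) + c_2e^(t)sin(3t)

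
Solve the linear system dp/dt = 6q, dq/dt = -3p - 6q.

Coefficient matrix A = [[0, 6], [-3, -6]].
Characteristic polynomial det(A - λI) = λ^2 + 6λ + 18 = 0.
Eigenvalues λ = -3 ± 3i (complex conjugate pair).
For λ=-3+3i: an eigenvector is (-1,0) - i(-1,1) = (-1 + i, 0 - i).
A real fundamental pair from Re and Im of e^((-3+3i)t)v: X_1 = e^(-3t)(cos(3t)·(-1,0) + sin(3t)·(-1,1)), X_2 = e^(-3t)(sin(3t)·(-1,0) - cos(3t)·(-1,1)).
General solution: C_1X_1 + C_2X_2.

p(t) = -C_1e^(-3t)sin(3t) - C_1e^(-3t)cos(3t) - C_2e^(-3t)sin(3t) + C_2e^(-3t)cos(3t), q(t) = C_1e^(-3t)sin(3t) - C_2e^(-3t)cos(3t)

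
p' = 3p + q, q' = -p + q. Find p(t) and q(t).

p(t) = -c_1e^(2t) - c_2te^(2t) - 3c_2e^(2t), q(t) = c_1e^(2t) + c_2te^(2t) + 2c_2e^(2t)

Coefficient matrix A = [[3, 1], [-1, 1]].
Characteristic polynomial det(A - λI) = λ^2 - 4λ + 4 = 0.
Single eigenvalue λ = 2 with algebraic multiplicity 2.
Eigenvector v = (-1,1); generalized eigenvector w with (A-λI)w=v is (-3,2).
General solution: e^(2t)[c_1·v + c_2·(t·v + w)].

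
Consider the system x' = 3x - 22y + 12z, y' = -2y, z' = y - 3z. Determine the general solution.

Coefficient matrix A = [[3, -22, 12], [0, -2, 0], [0, 1, -3]].
det(A - λI) = 0 gives eigenvalues λ = -2, 3, -3.
For λ=-2: eigenvector (2,1,1).
For λ=3: eigenvector (1,0,0).
For λ=-3: eigenvector (-2,0,1).
General solution: c_1e^(-2t)(2,1,1) + c_2e^(3t)(1,0,0) + c_3e^(-3t)(-2,0,1).

x(t) = 2c_1e^(-2t) + c_2e^(3t) - 2c_3e^(-3t), y(t) = c_1e^(-2t), z(t) = c_1e^(-2t) + c_3e^(-3t)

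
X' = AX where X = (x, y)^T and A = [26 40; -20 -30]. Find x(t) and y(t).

x(t) = 3c_1e^(-2t)sin(4t) - c_1e^(-2t)cos(4t) - c_2e^(-2t)sin(4t) - 3c_2e^(-2t)cos(4t), y(t) = -2c_1e^(-2t)sin(4t) + c_1e^(-2t)cos(4t) + c_2e^(-2t)sin(4t) + 2c_2e^(-2t)cos(4t)

Coefficient matrix A = [[26, 40], [-20, -30]].
Characteristic polynomial det(A - λI) = λ^2 + 4λ + 20 = 0.
Eigenvalues λ = -2 ± 4i (complex conjugate pair).
For λ=-2+4i: an eigenvector is (-1,1) - i(3,-2) = (-1 - 3i, 1 + 2i).
A real fundamental pair from Re and Im of e^((-2+4i)t)v: X_1 = e^(-2t)(cos(4t)·(-1,1) + sin(4t)·(3,-2)), X_2 = e^(-2t)(sin(4t)·(-1,1) - cos(4t)·(3,-2)).
General solution: c_1X_1 + c_2X_2.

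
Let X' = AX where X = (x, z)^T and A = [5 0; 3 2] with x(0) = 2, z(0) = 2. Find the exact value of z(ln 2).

64

A = [[5,0],[3,2]]; eigenvalues λ = 2, 5.
Eigenvectors: (0,1) for λ=2, (-1,-1) for λ=5.
From the initial condition, c_1 = 0, c_2 = -2.
z(ln 2) = (0)(2^2)(1) + (-2)(2^5)(-1) = 64.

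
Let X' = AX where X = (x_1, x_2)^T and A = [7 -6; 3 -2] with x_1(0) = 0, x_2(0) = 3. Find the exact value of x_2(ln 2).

A = [[7,-6],[3,-2]]; eigenvalues λ = 4, 1.
Eigenvectors: (-2,-1) for λ=4, (1,1) for λ=1.
From the initial condition, c_1 = 3, c_2 = 6.
x_2(ln 2) = (3)(2^4)(-1) + (6)(2^1)(1) = -36.

-36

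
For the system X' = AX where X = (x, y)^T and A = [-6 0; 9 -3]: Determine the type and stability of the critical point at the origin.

stable node

A = [[-6,0],[9,-3]]; det(A-λI) = λ^2 + 9λ + 18.
λ = -3, -6: both negative.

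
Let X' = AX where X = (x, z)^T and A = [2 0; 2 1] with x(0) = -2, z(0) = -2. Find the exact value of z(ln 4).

A = [[2,0],[2,1]]; eigenvalues λ = 1, 2.
Eigenvectors: (0,-1) for λ=1, (1,2) for λ=2.
From the initial condition, c_1 = -2, c_2 = -2.
z(ln 4) = (-2)(4^1)(-1) + (-2)(4^2)(2) = -56.

-56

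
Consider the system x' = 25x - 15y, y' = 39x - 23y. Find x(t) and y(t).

x(t) = -K_1e^(t)sin(3t) - 2K_1e^(t)cos(3t) - 2K_2e^(t)sin(3t) + K_2e^(t)cos(3t), y(t) = -2K_1e^(t)sin(3t) - 3K_1e^(t)cos(3t) - 3K_2e^(t)sin(3t) + 2K_2e^(t)cos(3t)

Coefficient matrix A = [[25, -15], [39, -23]].
Characteristic polynomial det(A - λI) = λ^2 - 2λ + 10 = 0.
Eigenvalues λ = 1 ± 3i (complex conjugate pair).
For λ=1+3i: an eigenvector is (-2,-3) - i(-1,-2) = (-2 + i, -3 + 2i).
A real fundamental pair from Re and Im of e^((1+3i)t)v: X_1 = e^(t)(cos(3t)·(-2,-3) + sin(3t)·(-1,-2)), X_2 = e^(t)(sin(3t)·(-2,-3) - cos(3t)·(-1,-2)).
General solution: K_1X_1 + K_2X_2.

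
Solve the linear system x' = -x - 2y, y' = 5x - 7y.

x(t) = c_1e^(-4t)sin(t) + c_1e^(-4t)cos(t) + c_2e^(-4t)sin(t) - c_2e^(-4t)cos(t), y(t) = 2c_1e^(-4t)sin(t) + c_1e^(-4t)cos(t) + c_2e^(-4t)sin(t) - 2c_2e^(-4t)cos(t)

Coefficient matrix A = [[-1, -2], [5, -7]].
Characteristic polynomial det(A - λI) = λ^2 + 8λ + 17 = 0.
Eigenvalues λ = -4 ± i (complex conjugate pair).
For λ=-4+i: an eigenvector is (1,1) - i(1,2) = (1 - i, 1 - 2i).
A real fundamental pair from Re and Im of e^((-4+i)t)v: X_1 = e^(-4t)(cos(t)·(1,1) + sin(t)·(1,2)), X_2 = e^(-4t)(sin(t)·(1,1) - cos(t)·(1,2)).
General solution: c_1X_1 + c_2X_2.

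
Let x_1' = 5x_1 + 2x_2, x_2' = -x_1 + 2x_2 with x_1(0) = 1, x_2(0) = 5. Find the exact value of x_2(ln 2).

-8

A = [[5,2],[-1,2]]; eigenvalues λ = 4, 3.
Eigenvectors: (2,-1) for λ=4, (1,-1) for λ=3.
From the initial condition, c_1 = 6, c_2 = -11.
x_2(ln 2) = (6)(2^4)(-1) + (-11)(2^3)(-1) = -8.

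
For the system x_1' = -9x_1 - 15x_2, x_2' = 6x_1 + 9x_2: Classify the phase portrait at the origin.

center

A = [[-9,-15],[6,9]]; det(A-λI) = λ^2 + 9.
λ = 0 ± 3i: zero real part.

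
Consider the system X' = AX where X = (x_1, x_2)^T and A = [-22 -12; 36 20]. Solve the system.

x_1(t) = -C_1e^(2t) + 2C_2e^(-4t), x_2(t) = 2C_1e^(2t) - 3C_2e^(-4t)

Coefficient matrix A = [[-22, -12], [36, 20]].
Characteristic polynomial det(A - λI) = λ^2 + 2λ - 8 = 0.
Eigenvalues λ = 2, -4.
For λ=2: (A-λI) row 1 is [-24, -12], so an eigenvector is (-1, 2).
For λ=-4: (A-λI) row 1 is [-18, -12], so an eigenvector is (2, -3).
General solution: C_1e^(2t)(-1,2) + C_2e^(-4t)(2,-3).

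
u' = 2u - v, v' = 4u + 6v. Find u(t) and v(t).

u(t) = -c_1e^(4t) - c_2te^(4t) + 2c_2e^(4t), v(t) = 2c_1e^(4t) + 2c_2te^(4t) - 3c_2e^(4t)

Coefficient matrix A = [[2, -1], [4, 6]].
Characteristic polynomial det(A - λI) = λ^2 - 8λ + 16 = 0.
Single eigenvalue λ = 4 with algebraic multiplicity 2.
Eigenvector v = (-1,2); generalized eigenvector w with (A-λI)w=v is (2,-3).
General solution: e^(4t)[c_1·v + c_2·(t·v + w)].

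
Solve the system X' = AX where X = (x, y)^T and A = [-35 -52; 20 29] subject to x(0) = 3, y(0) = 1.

Coefficient matrix A = [[-35, -52], [20, 29]].
Characteristic polynomial det(A - λI) = λ^2 + 6λ + 25 = 0.
Eigenvalues λ = -3 ± 4i (complex conjugate pair).
For λ=-3+4i: an eigenvector is (-2,1) - i(3,-2) = (-2 - 3i, 1 + 2i).
A real fundamental pair from Re and Im of e^((-3+4i)t)v: X_1 = e^(-3t)(cos(4t)·(-2,1) + sin(4t)·(3,-2)), X_2 = e^(-3t)(sin(4t)·(-2,1) - cos(4t)·(3,-2)).
General solution: K_1X_1 + K_2X_2.
Applying x(0)=3, y(0)=1 gives K_1=-9, K_2=5.

x(t) = -37e^(-3t)sin(4t) + 3e^(-3t)cos(4t), y(t) = 23e^(-3t)sin(4t) + e^(-3t)cos(4t)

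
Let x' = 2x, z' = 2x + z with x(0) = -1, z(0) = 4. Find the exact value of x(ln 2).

A = [[2,0],[2,1]]; eigenvalues λ = 1, 2.
Eigenvectors: (0,1) for λ=1, (1,2) for λ=2.
From the initial condition, c_1 = 6, c_2 = -1.
x(ln 2) = (6)(2^1)(0) + (-1)(2^2)(1) = -4.

-4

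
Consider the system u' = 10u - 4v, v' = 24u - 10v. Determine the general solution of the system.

Coefficient matrix A = [[10, -4], [24, -10]].
Characteristic polynomial det(A - λI) = λ^2 - 4 = 0.
Eigenvalues λ = -2, 2.
For λ=-2: (A-λI) row 1 is [12, -4], so an eigenvector is (1, 3).
For λ=2: (A-λI) row 1 is [8, -4], so an eigenvector is (1, 2).
General solution: K_1e^(-2t)(1,3) + K_2e^(2t)(1,2).

u(t) = K_1e^(-2t) + K_2e^(2t), v(t) = 3K_1e^(-2t) + 2K_2e^(2t)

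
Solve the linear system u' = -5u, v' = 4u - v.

Coefficient matrix A = [[-5, 0], [4, -1]].
Characteristic polynomial det(A - λI) = λ^2 + 6λ + 5 = 0.
Eigenvalues λ = -1, -5.
For λ=-1: (A-λI) row 1 is [-4, 0], so an eigenvector is (0, 1).
For λ=-5: (A-λI) row 2 is [4, 4], so an eigenvector is (-1, 1).
General solution: C_1e^(-t)(0,1) + C_2e^(-5t)(-1,1).

u(t) = -C_2e^(-5t), v(t) = C_1e^(-t) + C_2e^(-5t)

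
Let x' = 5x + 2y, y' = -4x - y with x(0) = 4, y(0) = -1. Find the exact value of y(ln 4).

-424

A = [[5,2],[-4,-1]]; eigenvalues λ = 3, 1.
Eigenvectors: (1,-1) for λ=3, (1,-2) for λ=1.
From the initial condition, c_1 = 7, c_2 = -3.
y(ln 4) = (7)(4^3)(-1) + (-3)(4^1)(-2) = -424.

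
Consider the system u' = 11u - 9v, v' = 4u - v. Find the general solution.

u(t) = 3C_1e^(5t) + 3C_2te^(5t) + 2C_2e^(5t), v(t) = 2C_1e^(5t) + 2C_2te^(5t) + C_2e^(5t)

Coefficient matrix A = [[11, -9], [4, -1]].
Characteristic polynomial det(A - λI) = λ^2 - 10λ + 25 = 0.
Single eigenvalue λ = 5 with algebraic multiplicity 2.
Eigenvector v = (3,2); generalized eigenvector w with (A-λI)w=v is (2,1).
General solution: e^(5t)[C_1·v + C_2·(t·v + w)].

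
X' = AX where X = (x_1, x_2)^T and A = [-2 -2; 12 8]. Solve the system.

x_1(t) = c_1e^(4t) - c_2e^(2t), x_2(t) = -3c_1e^(4t) + 2c_2e^(2t)

Coefficient matrix A = [[-2, -2], [12, 8]].
Characteristic polynomial det(A - λI) = λ^2 - 6λ + 8 = 0.
Eigenvalues λ = 4, 2.
For λ=4: (A-λI) row 1 is [-6, -2], so an eigenvector is (1, -3).
For λ=2: (A-λI) row 1 is [-4, -2], so an eigenvector is (-1, 2).
General solution: c_1e^(4t)(1,-3) + c_2e^(2t)(-1,2).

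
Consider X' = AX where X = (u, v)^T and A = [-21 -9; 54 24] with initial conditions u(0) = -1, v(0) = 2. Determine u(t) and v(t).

Coefficient matrix A = [[-21, -9], [54, 24]].
Characteristic polynomial det(A - λI) = λ^2 - 3λ - 18 = 0.
Eigenvalues λ = 6, -3.
For λ=6: (A-λI) row 1 is [-27, -9], so an eigenvector is (1, -3).
For λ=-3: (A-λI) row 1 is [-18, -9], so an eigenvector is (1, -2).
General solution: K_1e^(6t)(1,-3) + K_2e^(-3t)(1,-2).
Applying u(0)=-1, v(0)=2 gives K_1=0, K_2=-1.

u(t) = -e^(-3t), v(t) = 2e^(-3t)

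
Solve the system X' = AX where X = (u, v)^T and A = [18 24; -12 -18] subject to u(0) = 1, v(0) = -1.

Coefficient matrix A = [[18, 24], [-12, -18]].
Characteristic polynomial det(A - λI) = λ^2 - 36 = 0.
Eigenvalues λ = 6, -6.
For λ=6: (A-λI) row 1 is [12, 24], so an eigenvector is (2, -1).
For λ=-6: (A-λI) row 1 is [24, 24], so an eigenvector is (-1, 1).
General solution: c_1e^(6t)(2,-1) + c_2e^(-6t)(-1,1).
Applying u(0)=1, v(0)=-1 gives c_1=0, c_2=-1.

u(t) = e^(-6t), v(t) = -e^(-6t)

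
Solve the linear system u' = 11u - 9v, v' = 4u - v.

u(t) = 3K_1e^(5t) + 3K_2te^(5t) + 2K_2e^(5t), v(t) = 2K_1e^(5t) + 2K_2te^(5t) + K_2e^(5t)

Coefficient matrix A = [[11, -9], [4, -1]].
Characteristic polynomial det(A - λI) = λ^2 - 10λ + 25 = 0.
Single eigenvalue λ = 5 with algebraic multiplicity 2.
Eigenvector v = (3,2); generalized eigenvector w with (A-λI)w=v is (2,1).
General solution: e^(5t)[K_1·v + K_2·(t·v + w)].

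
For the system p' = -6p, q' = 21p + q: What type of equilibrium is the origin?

saddle

A = [[-6,0],[21,1]]; det(A-λI) = λ^2 + 5λ - 6.
λ = -6, 1: opposite signs.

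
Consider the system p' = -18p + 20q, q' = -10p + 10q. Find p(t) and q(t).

p(t) = -3c_1e^(-4t)sin(2t) - c_1e^(-4t)cos(2t) - c_2e^(-4t)sin(2t) + 3c_2e^(-4t)cos(2t), q(t) = -2c_1e^(-4t)sin(2t) - c_1e^(-4t)cos(2t) - c_2e^(-4t)sin(2t) + 2c_2e^(-4t)cos(2t)

Coefficient matrix A = [[-18, 20], [-10, 10]].
Characteristic polynomial det(A - λI) = λ^2 + 8λ + 20 = 0.
Eigenvalues λ = -4 ± 2i (complex conjugate pair).
For λ=-4+2i: an eigenvector is (-1,-1) - i(-3,-2) = (-1 + 3i, -1 + 2i).
A real fundamental pair from Re and Im of e^((-4+2i)t)v: X_1 = e^(-4t)(cos(2t)·(-1,-1) + sin(2t)·(-3,-2)), X_2 = e^(-4t)(sin(2t)·(-1,-1) - cos(2t)·(-3,-2)).
General solution: c_1X_1 + c_2X_2.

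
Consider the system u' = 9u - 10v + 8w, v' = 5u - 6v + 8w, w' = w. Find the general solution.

Coefficient matrix A = [[9, -10, 8], [5, -6, 8], [0, 0, 1]].
det(A - λI) = 0 gives eigenvalues λ = 4, -1, 1.
For λ=4: eigenvector (2,1,0).
For λ=-1: eigenvector (1,1,0).
For λ=1: eigenvector (4,4,1).
General solution: c_1e^(4t)(2,1,0) + c_2e^(-t)(1,1,0) + c_3e^(t)(4,4,1).

u(t) = 2c_1e^(4t) + c_2e^(-t) + 4c_3e^(t), v(t) = c_1e^(4t) + c_2e^(-t) + 4c_3e^(t), w(t) = c_3e^(t)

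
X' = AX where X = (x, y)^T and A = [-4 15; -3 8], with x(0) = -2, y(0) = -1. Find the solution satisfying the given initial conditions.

Coefficient matrix A = [[-4, 15], [-3, 8]].
Characteristic polynomial det(A - λI) = λ^2 - 4λ + 13 = 0.
Eigenvalues λ = 2 ± 3i (complex conjugate pair).
For λ=2+3i: an eigenvector is (-2,-1) - i(-1,0) = (-2 + i, -1).
A real fundamental pair from Re and Im of e^((2+3i)t)v: X_1 = e^(2t)(cos(3t)·(-2,-1) + sin(3t)·(-1,0)), X_2 = e^(2t)(sin(3t)·(-2,-1) - cos(3t)·(-1,0)).
General solution: K_1X_1 + K_2X_2.
Applying x(0)=-2, y(0)=-1 gives K_1=1, K_2=0.

x(t) = -e^(2t)sin(3t) - 2e^(2t)cos(3t), y(t) = -e^(2t)cos(3t)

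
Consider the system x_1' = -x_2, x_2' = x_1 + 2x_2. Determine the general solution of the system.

Coefficient matrix A = [[0, -1], [1, 2]].
Characteristic polynomial det(A - λI) = λ^2 - 2λ + 1 = 0.
Single eigenvalue λ = 1 with algebraic multiplicity 2.
Eigenvector v = (1,-1); generalized eigenvector w with (A-λI)w=v is (1,-2).
General solution: e^(t)[C_1·v + C_2·(t·v + w)].

x_1(t) = C_1e^(t) + C_2te^(t) + C_2e^(t), x_2(t) = -C_1e^(t) - C_2te^(t) - 2C_2e^(t)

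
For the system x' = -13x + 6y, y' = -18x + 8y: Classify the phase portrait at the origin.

A = [[-13,6],[-18,8]]; det(A-λI) = λ^2 + 5λ + 4.
λ = -4, -1: both negative.

stable node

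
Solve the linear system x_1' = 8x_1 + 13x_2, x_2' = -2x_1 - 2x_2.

Coefficient matrix A = [[8, 13], [-2, -2]].
Characteristic polynomial det(A - λI) = λ^2 - 6λ + 10 = 0.
Eigenvalues λ = 3 ± i (complex conjugate pair).
For λ=3+i: an eigenvector is (2,-1) - i(-3,1) = (2 + 3i, -1 - i).
A real fundamental pair from Re and Im of e^((3+i)t)v: X_1 = e^(3t)(cos(t)·(2,-1) + sin(t)·(-3,1)), X_2 = e^(3t)(sin(t)·(2,-1) - cos(t)·(-3,1)).
General solution: K_1X_1 + K_2X_2.

x_1(t) = -3K_1e^(3t)sin(t) + 2K_1e^(3t)cos(t) + 2K_2e^(3t)sin(t) + 3K_2e^(3t)cos(t), x_2(t) = K_1e^(3t)sin(t) - K_1e^(3t)cos(t) - K_2e^(3t)sin(t) - K_2e^(3t)cos(t)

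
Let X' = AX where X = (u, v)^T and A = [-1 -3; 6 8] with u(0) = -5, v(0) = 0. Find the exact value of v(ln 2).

A = [[-1,-3],[6,8]]; eigenvalues λ = 2, 5.
Eigenvectors: (1,-1) for λ=2, (-1,2) for λ=5.
From the initial condition, c_1 = -10, c_2 = -5.
v(ln 2) = (-10)(2^2)(-1) + (-5)(2^5)(2) = -280.

-280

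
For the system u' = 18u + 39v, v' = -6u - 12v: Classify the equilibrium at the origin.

A = [[18,39],[-6,-12]]; det(A-λI) = λ^2 - 6λ + 18.
λ = 3 ± 3i: positive real part.

unstable spiral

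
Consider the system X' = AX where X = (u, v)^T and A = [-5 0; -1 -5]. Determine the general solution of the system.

Coefficient matrix A = [[-5, 0], [-1, -5]].
Characteristic polynomial det(A - λI) = λ^2 + 10λ + 25 = 0.
Single eigenvalue λ = -5 with algebraic multiplicity 2.
Eigenvector v = (0,1); generalized eigenvector w with (A-λI)w=v is (-1,-3).
General solution: e^(-5t)[C_1·v + C_2·(t·v + w)].

u(t) = -C_2e^(-5t), v(t) = C_1e^(-5t) + C_2te^(-5t) - 3C_2e^(-5t)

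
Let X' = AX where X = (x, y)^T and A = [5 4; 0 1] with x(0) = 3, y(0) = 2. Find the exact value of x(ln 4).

5112

A = [[5,4],[0,1]]; eigenvalues λ = 5, 1.
Eigenvectors: (-1,0) for λ=5, (-1,1) for λ=1.
From the initial condition, c_1 = -5, c_2 = 2.
x(ln 4) = (-5)(4^5)(-1) + (2)(4^1)(-1) = 5112.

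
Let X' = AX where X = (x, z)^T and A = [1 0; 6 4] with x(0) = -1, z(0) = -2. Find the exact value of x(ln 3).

-3

A = [[1,0],[6,4]]; eigenvalues λ = 4, 1.
Eigenvectors: (0,1) for λ=4, (-1,2) for λ=1.
From the initial condition, c_1 = -4, c_2 = 1.
x(ln 3) = (-4)(3^4)(0) + (1)(3^1)(-1) = -3.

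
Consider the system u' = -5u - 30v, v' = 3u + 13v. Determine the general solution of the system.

Coefficient matrix A = [[-5, -30], [3, 13]].
Characteristic polynomial det(A - λI) = λ^2 - 8λ + 25 = 0.
Eigenvalues λ = 4 ± 3i (complex conjugate pair).
For λ=4+3i: an eigenvector is (-3,1) - i(-1,0) = (-3 + i, 1).
A real fundamental pair from Re and Im of e^((4+3i)t)v: X_1 = e^(4t)(cos(3t)·(-3,1) + sin(3t)·(-1,0)), X_2 = e^(4t)(sin(3t)·(-3,1) - cos(3t)·(-1,0)).
General solution: c_1X_1 + c_2X_2.

u(t) = -c_1e^(4t)sin(3t) - 3c_1e^(4t)cos(3t) - 3c_2e^(4t)sin(3t) + c_2e^(4t)cos(3t), v(t) = c_1e^(4t)cos(3t) + c_2e^(4t)sin(3t)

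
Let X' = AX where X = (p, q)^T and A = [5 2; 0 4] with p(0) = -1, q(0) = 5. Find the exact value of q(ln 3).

A = [[5,2],[0,4]]; eigenvalues λ = 5, 4.
Eigenvectors: (-1,0) for λ=5, (-2,1) for λ=4.
From the initial condition, c_1 = -9, c_2 = 5.
q(ln 3) = (-9)(3^5)(0) + (5)(3^4)(1) = 405.

405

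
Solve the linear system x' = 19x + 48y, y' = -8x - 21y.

x(t) = 2c_1e^(-5t) + 3c_2e^(3t), y(t) = -c_1e^(-5t) - c_2e^(3t)

Coefficient matrix A = [[19, 48], [-8, -21]].
Characteristic polynomial det(A - λI) = λ^2 + 2λ - 15 = 0.
Eigenvalues λ = -5, 3.
For λ=-5: (A-λI) row 1 is [24, 48], so an eigenvector is (2, -1).
For λ=3: (A-λI) row 1 is [16, 48], so an eigenvector is (3, -1).
General solution: c_1e^(-5t)(2,-1) + c_2e^(3t)(3,-1).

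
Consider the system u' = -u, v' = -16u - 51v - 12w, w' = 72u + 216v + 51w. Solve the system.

u(t) = K_2e^(-t), v(t) = K_1e^(-3t) + 4K_2e^(-t) - 2K_3e^(3t), w(t) = -4K_1e^(-3t) - 18K_2e^(-t) + 9K_3e^(3t)

Coefficient matrix A = [[-1, 0, 0], [-16, -51, -12], [72, 216, 51]].
det(A - λI) = 0 gives eigenvalues λ = -3, -1, 3.
For λ=-3: eigenvector (0,1,-4).
For λ=-1: eigenvector (1,4,-18).
For λ=3: eigenvector (0,-2,9).
General solution: K_1e^(-3t)(0,1,-4) + K_2e^(-t)(1,4,-18) + K_3e^(3t)(0,-2,9).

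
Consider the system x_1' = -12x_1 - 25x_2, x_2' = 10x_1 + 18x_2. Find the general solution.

Coefficient matrix A = [[-12, -25], [10, 18]].
Characteristic polynomial det(A - λI) = λ^2 - 6λ + 34 = 0.
Eigenvalues λ = 3 ± 5i (complex conjugate pair).
For λ=3+5i: an eigenvector is (2,-1) - i(-1,1) = (2 + i, -1 - i).
A real fundamental pair from Re and Im of e^((3+5i)t)v: X_1 = e^(3t)(cos(5t)·(2,-1) + sin(5t)·(-1,1)), X_2 = e^(3t)(sin(5t)·(2,-1) - cos(5t)·(-1,1)).
General solution: C_1X_1 + C_2X_2.

x_1(t) = -C_1e^(3t)sin(5t) + 2C_1e^(3t)cos(5t) + 2C_2e^(3t)sin(5t) + C_2e^(3t)cos(5t), x_2(t) = C_1e^(3t)sin(5t) - C_1e^(3t)cos(5t) - C_2e^(3t)sin(5t) - C_2e^(3t)cos(5t)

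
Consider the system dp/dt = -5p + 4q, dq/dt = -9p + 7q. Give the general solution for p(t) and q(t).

p(t) = 2c_1e^(t) + 2c_2te^(t) + c_2e^(t), q(t) = 3c_1e^(t) + 3c_2te^(t) + 2c_2e^(t)

Coefficient matrix A = [[-5, 4], [-9, 7]].
Characteristic polynomial det(A - λI) = λ^2 - 2λ + 1 = 0.
Single eigenvalue λ = 1 with algebraic multiplicity 2.
Eigenvector v = (2,3); generalized eigenvector w with (A-λI)w=v is (1,2).
General solution: e^(t)[c_1·v + c_2·(t·v + w)].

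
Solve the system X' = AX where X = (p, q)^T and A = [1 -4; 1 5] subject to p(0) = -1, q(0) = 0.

p(t) = 2te^(3t) - e^(3t), q(t) = -te^(3t)

Coefficient matrix A = [[1, -4], [1, 5]].
Characteristic polynomial det(A - λI) = λ^2 - 6λ + 9 = 0.
Single eigenvalue λ = 3 with algebraic multiplicity 2.
Eigenvector v = (-2,1); generalized eigenvector w with (A-λI)w=v is (-1,1).
General solution: e^(3t)[C_1·v + C_2·(t·v + w)].
Applying p(0)=-1, q(0)=0 gives C_1=1, C_2=-1.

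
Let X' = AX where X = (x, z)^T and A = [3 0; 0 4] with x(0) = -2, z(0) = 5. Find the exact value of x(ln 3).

-54

A = [[3,0],[0,4]]; eigenvalues λ = 4, 3.
Eigenvectors: (0,1) for λ=4, (-1,0) for λ=3.
From the initial condition, c_1 = 5, c_2 = 2.
x(ln 3) = (5)(3^4)(0) + (2)(3^3)(-1) = -54.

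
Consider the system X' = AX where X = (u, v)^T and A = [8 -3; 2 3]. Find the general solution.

u(t) = -3K_1e^(6t) + K_2e^(5t), v(t) = -2K_1e^(6t) + K_2e^(5t)

Coefficient matrix A = [[8, -3], [2, 3]].
Characteristic polynomial det(A - λI) = λ^2 - 11λ + 30 = 0.
Eigenvalues λ = 6, 5.
For λ=6: (A-λI) row 1 is [2, -3], so an eigenvector is (-3, -2).
For λ=5: (A-λI) row 1 is [3, -3], so an eigenvector is (1, 1).
General solution: K_1e^(6t)(-3,-2) + K_2e^(5t)(1,1).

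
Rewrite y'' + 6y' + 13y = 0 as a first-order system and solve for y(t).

y(t) = C_1e^(-3t)cos(2t) + C_2e^(-3t)sin(2t)

Let x_1 = y, x_2 = y'. Then x_1' = x_2 and x_2' = -13x_1 - 6x_2.
A = [[0,1],[-13,-6]]; det(A-λI) = λ^2 + 6λ + 13.
Eigenvalues λ = -3 ± 2i.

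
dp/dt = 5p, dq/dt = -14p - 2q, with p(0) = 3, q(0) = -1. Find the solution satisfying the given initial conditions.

Coefficient matrix A = [[5, 0], [-14, -2]].
Characteristic polynomial det(A - λI) = λ^2 - 3λ - 10 = 0.
Eigenvalues λ = 5, -2.
For λ=5: (A-λI) row 2 is [-14, -7], so an eigenvector is (-1, 2).
For λ=-2: (A-λI) row 1 is [7, 0], so an eigenvector is (0, -1).
General solution: c_1e^(5t)(-1,2) + c_2e^(-2t)(0,-1).
Applying p(0)=3, q(0)=-1 gives c_1=-3, c_2=-5.

p(t) = 3e^(5t), q(t) = -6e^(5t) + 5e^(-2t)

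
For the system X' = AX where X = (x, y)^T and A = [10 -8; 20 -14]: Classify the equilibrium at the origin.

A = [[10,-8],[20,-14]]; det(A-λI) = λ^2 + 4λ + 20.
λ = -2 ± 4i: negative real part.

stable spiral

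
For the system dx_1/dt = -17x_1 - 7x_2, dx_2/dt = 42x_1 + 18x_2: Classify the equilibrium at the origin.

A = [[-17,-7],[42,18]]; det(A-λI) = λ^2 - λ - 12.
λ = -3, 4: opposite signs.

saddle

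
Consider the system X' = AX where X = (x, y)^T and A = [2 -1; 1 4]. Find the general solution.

x(t) = C_1e^(3t) + C_2te^(3t) + 2C_2e^(3t), y(t) = -C_1e^(3t) - C_2te^(3t) - 3C_2e^(3t)

Coefficient matrix A = [[2, -1], [1, 4]].
Characteristic polynomial det(A - λI) = λ^2 - 6λ + 9 = 0.
Single eigenvalue λ = 3 with algebraic multiplicity 2.
Eigenvector v = (1,-1); generalized eigenvector w with (A-λI)w=v is (2,-3).
General solution: e^(3t)[C_1·v + C_2·(t·v + w)].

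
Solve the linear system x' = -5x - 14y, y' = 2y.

Coefficient matrix A = [[-5, -14], [0, 2]].
Characteristic polynomial det(A - λI) = λ^2 + 3λ - 10 = 0.
Eigenvalues λ = -5, 2.
For λ=-5: (A-λI) row 1 is [0, -14], so an eigenvector is (1, 0).
For λ=2: (A-λI) row 1 is [-7, -14], so an eigenvector is (-2, 1).
General solution: c_1e^(-5t)(1,0) + c_2e^(2t)(-2,1).

x(t) = c_1e^(-5t) - 2c_2e^(2t), y(t) = c_2e^(2t)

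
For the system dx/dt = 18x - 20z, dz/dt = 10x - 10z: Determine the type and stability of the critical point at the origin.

A = [[18,-20],[10,-10]]; det(A-λI) = λ^2 - 8λ + 20.
λ = 4 ± 2i: positive real part.

unstable spiral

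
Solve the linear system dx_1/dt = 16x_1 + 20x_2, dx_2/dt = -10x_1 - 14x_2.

Coefficient matrix A = [[16, 20], [-10, -14]].
Characteristic polynomial det(A - λI) = λ^2 - 2λ - 24 = 0.
Eigenvalues λ = -4, 6.
For λ=-4: (A-λI) row 1 is [20, 20], so an eigenvector is (1, -1).
For λ=6: (A-λI) row 1 is [10, 20], so an eigenvector is (-2, 1).
General solution: C_1e^(-4t)(1,-1) + C_2e^(6t)(-2,1).

x_1(t) = C_1e^(-4t) - 2C_2e^(6t), x_2(t) = -C_1e^(-4t) + C_2e^(6t)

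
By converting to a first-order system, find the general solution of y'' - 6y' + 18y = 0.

y(t) = K_1e^(3t)cos(3t) + K_2e^(3t)sin(3t)

Let x_1 = y, x_2 = y'. Then x_1' = x_2 and x_2' = -18x_1 + 6x_2.
A = [[0,1],[-18,6]]; det(A-λI) = λ^2 - 6λ + 18.
Eigenvalues λ = 3 ± 3i.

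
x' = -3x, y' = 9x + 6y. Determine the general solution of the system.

x(t) = -K_1e^(-3t), y(t) = K_1e^(-3t) + K_2e^(6t)

Coefficient matrix A = [[-3, 0], [9, 6]].
Characteristic polynomial det(A - λI) = λ^2 - 3λ - 18 = 0.
Eigenvalues λ = -3, 6.
For λ=-3: (A-λI) row 2 is [9, 9], so an eigenvector is (-1, 1).
For λ=6: (A-λI) row 1 is [-9, 0], so an eigenvector is (0, 1).
General solution: K_1e^(-3t)(-1,1) + K_2e^(6t)(0,1).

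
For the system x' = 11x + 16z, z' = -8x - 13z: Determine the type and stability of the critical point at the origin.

saddle

A = [[11,16],[-8,-13]]; det(A-λI) = λ^2 + 2λ - 15.
λ = 3, -5: opposite signs.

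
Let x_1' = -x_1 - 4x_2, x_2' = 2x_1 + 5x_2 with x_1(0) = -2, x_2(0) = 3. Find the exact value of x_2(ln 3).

105

A = [[-1,-4],[2,5]]; eigenvalues λ = 3, 1.
Eigenvectors: (-1,1) for λ=3, (2,-1) for λ=1.
From the initial condition, c_1 = 4, c_2 = 1.
x_2(ln 3) = (4)(3^3)(1) + (1)(3^1)(-1) = 105.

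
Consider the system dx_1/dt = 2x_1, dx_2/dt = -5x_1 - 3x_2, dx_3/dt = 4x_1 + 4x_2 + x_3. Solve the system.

Coefficient matrix A = [[2, 0, 0], [-5, -3, 0], [4, 4, 1]].
det(A - λI) = 0 gives eigenvalues λ = 2, -3, 1.
For λ=2: eigenvector (1,-1,0).
For λ=-3: eigenvector (0,1,-1).
For λ=1: eigenvector (0,0,1).
General solution: K_1e^(2t)(1,-1,0) + K_2e^(-3t)(0,1,-1) + K_3e^(t)(0,0,1).

x_1(t) = K_1e^(2t), x_2(t) = -K_1e^(2t) + K_2e^(-3t), x_3(t) = -K_2e^(-3t) + K_3e^(t)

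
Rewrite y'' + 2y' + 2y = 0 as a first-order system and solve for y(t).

Let x_1 = y, x_2 = y'. Then x_1' = x_2 and x_2' = -2x_1 - 2x_2.
A = [[0,1],[-2,-2]]; det(A-λI) = λ^2 + 2λ + 2.
Eigenvalues λ = -1 ± i.

y(t) = K_1e^(-t)cos(t) + K_2e^(-t)sin(t)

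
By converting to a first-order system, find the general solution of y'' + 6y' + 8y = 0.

y(t) = K_1e^(-4t) + K_2e^(-2t)

Let x_1 = y, x_2 = y'. Then x_1' = x_2 and x_2' = -8x_1 - 6x_2.
A = [[0,1],[-8,-6]]; det(A-λI) = λ^2 + 6λ + 8.
Eigenvalues λ = -4, -2 with eigenvectors (1,-4), (1,-2).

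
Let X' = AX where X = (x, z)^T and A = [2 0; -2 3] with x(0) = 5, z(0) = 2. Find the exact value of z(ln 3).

-126

A = [[2,0],[-2,3]]; eigenvalues λ = 3, 2.
Eigenvectors: (0,1) for λ=3, (1,2) for λ=2.
From the initial condition, c_1 = -8, c_2 = 5.
z(ln 3) = (-8)(3^3)(1) + (5)(3^2)(2) = -126.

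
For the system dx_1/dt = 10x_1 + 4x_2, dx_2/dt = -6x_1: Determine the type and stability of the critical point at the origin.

unstable node

A = [[10,4],[-6,0]]; det(A-λI) = λ^2 - 10λ + 24.
λ = 4, 6: both positive.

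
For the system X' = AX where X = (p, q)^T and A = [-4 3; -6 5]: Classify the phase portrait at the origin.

saddle

A = [[-4,3],[-6,5]]; det(A-λI) = λ^2 - λ - 2.
λ = 2, -1: opposite signs.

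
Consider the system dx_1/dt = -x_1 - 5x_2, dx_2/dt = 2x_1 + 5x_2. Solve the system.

x_1(t) = -2c_1e^(2t)sin(t) - c_1e^(2t)cos(t) - c_2e^(2t)sin(t) + 2c_2e^(2t)cos(t), x_2(t) = c_1e^(2t)sin(t) + c_1e^(2t)cos(t) + c_2e^(2t)sin(t) - c_2e^(2t)cos(t)

Coefficient matrix A = [[-1, -5], [2, 5]].
Characteristic polynomial det(A - λI) = λ^2 - 4λ + 5 = 0.
Eigenvalues λ = 2 ± i (complex conjugate pair).
For λ=2+i: an eigenvector is (-1,1) - i(-2,1) = (-1 + 2i, 1 - i).
A real fundamental pair from Re and Im of e^((2+i)t)v: X_1 = e^(2t)(cos(t)·(-1,1) + sin(t)·(-2,1)), X_2 = e^(2t)(sin(t)·(-1,1) - cos(t)·(-2,1)).
General solution: c_1X_1 + c_2X_2.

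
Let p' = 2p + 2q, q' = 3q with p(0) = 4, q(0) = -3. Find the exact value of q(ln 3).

A = [[2,2],[0,3]]; eigenvalues λ = 2, 3.
Eigenvectors: (1,0) for λ=2, (2,1) for λ=3.
From the initial condition, c_1 = 10, c_2 = -3.
q(ln 3) = (10)(3^2)(0) + (-3)(3^3)(1) = -81.

-81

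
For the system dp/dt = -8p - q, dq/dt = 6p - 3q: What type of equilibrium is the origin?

stable node

A = [[-8,-1],[6,-3]]; det(A-λI) = λ^2 + 11λ + 30.
λ = -5, -6: both negative.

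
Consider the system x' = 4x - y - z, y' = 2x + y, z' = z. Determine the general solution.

x(t) = -C_1e^(2t) + C_2e^(3t), y(t) = -2C_1e^(2t) + C_2e^(3t) - C_3e^(t), z(t) = C_3e^(t)

Coefficient matrix A = [[4, -1, -1], [2, 1, 0], [0, 0, 1]].
det(A - λI) = 0 gives eigenvalues λ = 2, 3, 1.
For λ=2: eigenvector (-1,-2,0).
For λ=3: eigenvector (1,1,0).
For λ=1: eigenvector (0,-1,1).
General solution: C_1e^(2t)(-1,-2,0) + C_2e^(3t)(1,1,0) + C_3e^(t)(0,-1,1).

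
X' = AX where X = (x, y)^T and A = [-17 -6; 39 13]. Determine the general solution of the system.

x(t) = C_1e^(-2t)sin(3t) + C_1e^(-2t)cos(3t) + C_2e^(-2t)sin(3t) - C_2e^(-2t)cos(3t), y(t) = -2C_1e^(-2t)sin(3t) - 3C_1e^(-2t)cos(3t) - 3C_2e^(-2t)sin(3t) + 2C_2e^(-2t)cos(3t)

Coefficient matrix A = [[-17, -6], [39, 13]].
Characteristic polynomial det(A - λI) = λ^2 + 4λ + 13 = 0.
Eigenvalues λ = -2 ± 3i (complex conjugate pair).
For λ=-2+3i: an eigenvector is (1,-3) - i(1,-2) = (1 - i, -3 + 2i).
A real fundamental pair from Re and Im of e^((-2+3i)t)v: X_1 = e^(-2t)(cos(3t)·(1,-3) + sin(3t)·(1,-2)), X_2 = e^(-2t)(sin(3t)·(1,-3) - cos(3t)·(1,-2)).
General solution: C_1X_1 + C_2X_2.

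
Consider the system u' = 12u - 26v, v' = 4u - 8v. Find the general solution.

u(t) = 3c_1e^(2t)sin(2t) - 2c_1e^(2t)cos(2t) - 2c_2e^(2t)sin(2t) - 3c_2e^(2t)cos(2t), v(t) = c_1e^(2t)sin(2t) - c_1e^(2t)cos(2t) - c_2e^(2t)sin(2t) - c_2e^(2t)cos(2t)

Coefficient matrix A = [[12, -26], [4, -8]].
Characteristic polynomial det(A - λI) = λ^2 - 4λ + 8 = 0.
Eigenvalues λ = 2 ± 2i (complex conjugate pair).
For λ=2+2i: an eigenvector is (-2,-1) - i(3,1) = (-2 - 3i, -1 - i).
A real fundamental pair from Re and Im of e^((2+2i)t)v: X_1 = e^(2t)(cos(2t)·(-2,-1) + sin(2t)·(3,1)), X_2 = e^(2t)(sin(2t)·(-2,-1) - cos(2t)·(3,1)).
General solution: c_1X_1 + c_2X_2.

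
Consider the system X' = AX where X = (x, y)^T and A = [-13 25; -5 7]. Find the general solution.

Coefficient matrix A = [[-13, 25], [-5, 7]].
Characteristic polynomial det(A - λI) = λ^2 + 6λ + 34 = 0.
Eigenvalues λ = -3 ± 5i (complex conjugate pair).
For λ=-3+5i: an eigenvector is (2,1) - i(1,0) = (2 - i, 1).
A real fundamental pair from Re and Im of e^((-3+5i)t)v: X_1 = e^(-3t)(cos(5t)·(2,1) + sin(5t)·(1,0)), X_2 = e^(-3t)(sin(5t)·(2,1) - cos(5t)·(1,0)).
General solution: K_1X_1 + K_2X_2.

x(t) = K_1e^(-3t)sin(5t) + 2K_1e^(-3t)cos(5t) + 2K_2e^(-3t)sin(5t) - K_2e^(-3t)cos(5t), y(t) = K_1e^(-3t)cos(5t) + K_2e^(-3t)sin(5t)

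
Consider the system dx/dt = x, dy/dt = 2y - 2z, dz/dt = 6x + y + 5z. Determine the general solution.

Coefficient matrix A = [[1, 0, 0], [0, 2, -2], [6, 1, 5]].
det(A - λI) = 0 gives eigenvalues λ = 1, 4, 3.
For λ=1: eigenvector (1,-2,-1).
For λ=4: eigenvector (0,-1,1).
For λ=3: eigenvector (0,-2,1).
General solution: C_1e^(t)(1,-2,-1) + C_2e^(4t)(0,-1,1) + C_3e^(3t)(0,-2,1).

x(t) = C_1e^(t), y(t) = -2C_1e^(t) - C_2e^(4t) - 2C_3e^(3t), z(t) = -C_1e^(t) + C_2e^(4t) + C_3e^(3t)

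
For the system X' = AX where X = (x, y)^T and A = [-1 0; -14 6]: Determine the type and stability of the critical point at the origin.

saddle

A = [[-1,0],[-14,6]]; det(A-λI) = λ^2 - 5λ - 6.
λ = -1, 6: opposite signs.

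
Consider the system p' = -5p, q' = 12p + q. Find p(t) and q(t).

Coefficient matrix A = [[-5, 0], [12, 1]].
Characteristic polynomial det(A - λI) = λ^2 + 4λ - 5 = 0.
Eigenvalues λ = -5, 1.
For λ=-5: (A-λI) row 2 is [12, 6], so an eigenvector is (1, -2).
For λ=1: (A-λI) row 1 is [-6, 0], so an eigenvector is (0, 1).
General solution: C_1e^(-5t)(1,-2) + C_2e^(t)(0,1).

p(t) = C_1e^(-5t), q(t) = -2C_1e^(-5t) + C_2e^(t)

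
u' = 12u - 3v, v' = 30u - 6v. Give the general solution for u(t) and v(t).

Coefficient matrix A = [[12, -3], [30, -6]].
Characteristic polynomial det(A - λI) = λ^2 - 6λ + 18 = 0.
Eigenvalues λ = 3 ± 3i (complex conjugate pair).
For λ=3+3i: an eigenvector is (0,-1) - i(1,3) = (0 - i, -1 - 3i).
A real fundamental pair from Re and Im of e^((3+3i)t)v: X_1 = e^(3t)(cos(3t)·(0,-1) + sin(3t)·(1,3)), X_2 = e^(3t)(sin(3t)·(0,-1) - cos(3t)·(1,3)).
General solution: K_1X_1 + K_2X_2.

u(t) = K_1e^(3t)sin(3t) - K_2e^(3t)cos(3t), v(t) = 3K_1e^(3t)sin(3t) - K_1e^(3t)cos(3t) - K_2e^(3t)sin(3t) - 3K_2e^(3t)cos(3t)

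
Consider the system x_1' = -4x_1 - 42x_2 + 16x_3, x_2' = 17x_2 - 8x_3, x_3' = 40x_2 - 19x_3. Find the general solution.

x_1(t) = C_1e^(-4t) - 2C_2e^(t) - 4C_3e^(-3t), x_2(t) = C_2e^(t) + 2C_3e^(-3t), x_3(t) = 2C_2e^(t) + 5C_3e^(-3t)

Coefficient matrix A = [[-4, -42, 16], [0, 17, -8], [0, 40, -19]].
det(A - λI) = 0 gives eigenvalues λ = -4, 1, -3.
For λ=-4: eigenvector (1,0,0).
For λ=1: eigenvector (-2,1,2).
For λ=-3: eigenvector (-4,2,5).
General solution: C_1e^(-4t)(1,0,0) + C_2e^(t)(-2,1,2) + C_3e^(-3t)(-4,2,5).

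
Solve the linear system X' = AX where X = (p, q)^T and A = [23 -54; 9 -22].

p(t) = -3C_1e^(5t) + 2C_2e^(-4t), q(t) = -C_1e^(5t) + C_2e^(-4t)

Coefficient matrix A = [[23, -54], [9, -22]].
Characteristic polynomial det(A - λI) = λ^2 - λ - 20 = 0.
Eigenvalues λ = 5, -4.
For λ=5: (A-λI) row 1 is [18, -54], so an eigenvector is (-3, -1).
For λ=-4: (A-λI) row 1 is [27, -54], so an eigenvector is (2, 1).
General solution: C_1e^(5t)(-3,-1) + C_2e^(-4t)(2,1).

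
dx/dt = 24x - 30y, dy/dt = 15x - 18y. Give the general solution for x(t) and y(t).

x(t) = 3c_1e^(3t)sin(3t) - c_1e^(3t)cos(3t) - c_2e^(3t)sin(3t) - 3c_2e^(3t)cos(3t), y(t) = 2c_1e^(3t)sin(3t) - c_1e^(3t)cos(3t) - c_2e^(3t)sin(3t) - 2c_2e^(3t)cos(3t)

Coefficient matrix A = [[24, -30], [15, -18]].
Characteristic polynomial det(A - λI) = λ^2 - 6λ + 18 = 0.
Eigenvalues λ = 3 ± 3i (complex conjugate pair).
For λ=3+3i: an eigenvector is (-1,-1) - i(3,2) = (-1 - 3i, -1 - 2i).
A real fundamental pair from Re and Im of e^((3+3i)t)v: X_1 = e^(3t)(cos(3t)·(-1,-1) + sin(3t)·(3,2)), X_2 = e^(3t)(sin(3t)·(-1,-1) - cos(3t)·(3,2)).
General solution: c_1X_1 + c_2X_2.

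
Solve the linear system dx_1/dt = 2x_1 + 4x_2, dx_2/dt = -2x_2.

x_1(t) = C_1e^(-2t) + C_2e^(2t), x_2(t) = -C_1e^(-2t)

Coefficient matrix A = [[2, 4], [0, -2]].
Characteristic polynomial det(A - λI) = λ^2 - 4 = 0.
Eigenvalues λ = -2, 2.
For λ=-2: (A-λI) row 1 is [4, 4], so an eigenvector is (1, -1).
For λ=2: (A-λI) row 1 is [0, 4], so an eigenvector is (1, 0).
General solution: C_1e^(-2t)(1,-1) + C_2e^(2t)(1,0).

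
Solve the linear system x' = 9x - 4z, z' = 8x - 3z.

x(t) = C_1e^(t) + C_2e^(5t), z(t) = 2C_1e^(t) + C_2e^(5t)

Coefficient matrix A = [[9, -4], [8, -3]].
Characteristic polynomial det(A - λI) = λ^2 - 6λ + 5 = 0.
Eigenvalues λ = 1, 5.
For λ=1: (A-λI) row 1 is [8, -4], so an eigenvector is (1, 2).
For λ=5: (A-λI) row 1 is [4, -4], so an eigenvector is (1, 1).
General solution: C_1e^(t)(1,2) + C_2e^(5t)(1,1).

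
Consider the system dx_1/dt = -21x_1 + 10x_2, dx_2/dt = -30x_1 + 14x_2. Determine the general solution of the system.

x_1(t) = -2K_1e^(-6t) + K_2e^(-t), x_2(t) = -3K_1e^(-6t) + 2K_2e^(-t)

Coefficient matrix A = [[-21, 10], [-30, 14]].
Characteristic polynomial det(A - λI) = λ^2 + 7λ + 6 = 0.
Eigenvalues λ = -6, -1.
For λ=-6: (A-λI) row 1 is [-15, 10], so an eigenvector is (-2, -3).
For λ=-1: (A-λI) row 1 is [-20, 10], so an eigenvector is (1, 2).
General solution: K_1e^(-6t)(-2,-3) + K_2e^(-t)(1,2).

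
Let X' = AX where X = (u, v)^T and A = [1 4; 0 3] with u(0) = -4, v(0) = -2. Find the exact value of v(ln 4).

A = [[1,4],[0,3]]; eigenvalues λ = 3, 1.
Eigenvectors: (2,1) for λ=3, (-1,0) for λ=1.
From the initial condition, c_1 = -2, c_2 = 0.
v(ln 4) = (-2)(4^3)(1) + (0)(4^1)(0) = -128.

-128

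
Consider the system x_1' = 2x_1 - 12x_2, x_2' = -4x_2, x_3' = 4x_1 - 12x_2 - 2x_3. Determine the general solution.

x_1(t) = 2c_2e^(-4t) + c_3e^(2t), x_2(t) = c_2e^(-4t), x_3(t) = -c_1e^(-2t) + 2c_2e^(-4t) + c_3e^(2t)

Coefficient matrix A = [[2, -12, 0], [0, -4, 0], [4, -12, -2]].
det(A - λI) = 0 gives eigenvalues λ = -2, -4, 2.
For λ=-2: eigenvector (0,0,-1).
For λ=-4: eigenvector (2,1,2).
For λ=2: eigenvector (1,0,1).
General solution: c_1e^(-2t)(0,0,-1) + c_2e^(-4t)(2,1,2) + c_3e^(2t)(1,0,1).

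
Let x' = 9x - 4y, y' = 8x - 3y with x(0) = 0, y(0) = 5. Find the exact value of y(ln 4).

-5080

A = [[9,-4],[8,-3]]; eigenvalues λ = 5, 1.
Eigenvectors: (1,1) for λ=5, (-1,-2) for λ=1.
From the initial condition, c_1 = -5, c_2 = -5.
y(ln 4) = (-5)(4^5)(1) + (-5)(4^1)(-2) = -5080.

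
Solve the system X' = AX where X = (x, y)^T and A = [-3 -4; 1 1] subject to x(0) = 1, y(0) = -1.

Coefficient matrix A = [[-3, -4], [1, 1]].
Characteristic polynomial det(A - λI) = λ^2 + 2λ + 1 = 0.
Single eigenvalue λ = -1 with algebraic multiplicity 2.
Eigenvector v = (-2,1); generalized eigenvector w with (A-λI)w=v is (3,-1).
General solution: e^(-t)[c_1·v + c_2·(t·v + w)].
Applying x(0)=1, y(0)=-1 gives c_1=-2, c_2=-1.

x(t) = 2te^(-t) + e^(-t), y(t) = -te^(-t) - e^(-t)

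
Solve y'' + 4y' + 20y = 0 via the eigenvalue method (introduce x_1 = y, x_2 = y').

y(t) = c_1e^(-2t)cos(4t) + c_2e^(-2t)sin(4t)

Let x_1 = y, x_2 = y'. Then x_1' = x_2 and x_2' = -20x_1 - 4x_2.
A = [[0,1],[-20,-4]]; det(A-λI) = λ^2 + 4λ + 20.
Eigenvalues λ = -2 ± 4i.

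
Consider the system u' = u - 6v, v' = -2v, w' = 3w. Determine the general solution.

Coefficient matrix A = [[1, -6, 0], [0, -2, 0], [0, 0, 3]].
det(A - λI) = 0 gives eigenvalues λ = 1, -2, 3.
For λ=1: eigenvector (1,0,0).
For λ=-2: eigenvector (2,1,0).
For λ=3: eigenvector (0,0,1).
General solution: c_1e^(t)(1,0,0) + c_2e^(-2t)(2,1,0) + c_3e^(3t)(0,0,1).

u(t) = c_1e^(t) + 2c_2e^(-2t), v(t) = c_2e^(-2t), w(t) = c_3e^(3t)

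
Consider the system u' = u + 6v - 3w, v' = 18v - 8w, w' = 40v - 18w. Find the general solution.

Coefficient matrix A = [[1, 6, -3], [0, 18, -8], [0, 40, -18]].
det(A - λI) = 0 gives eigenvalues λ = 1, 2, -2.
For λ=1: eigenvector (1,0,0).
For λ=2: eigenvector (0,1,2).
For λ=-2: eigenvector (1,2,5).
General solution: K_1e^(t)(1,0,0) + K_2e^(2t)(0,1,2) + K_3e^(-2t)(1,2,5).

u(t) = K_1e^(t) + K_3e^(-2t), v(t) = K_2e^(2t) + 2K_3e^(-2t), w(t) = 2K_2e^(2t) + 5K_3e^(-2t)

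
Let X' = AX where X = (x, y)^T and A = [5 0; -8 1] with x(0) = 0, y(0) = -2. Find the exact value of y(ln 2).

A = [[5,0],[-8,1]]; eigenvalues λ = 5, 1.
Eigenvectors: (-1,2) for λ=5, (0,1) for λ=1.
From the initial condition, c_1 = 0, c_2 = -2.
y(ln 2) = (0)(2^5)(2) + (-2)(2^1)(1) = -4.

-4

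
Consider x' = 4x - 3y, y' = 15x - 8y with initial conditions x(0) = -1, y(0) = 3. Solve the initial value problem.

Coefficient matrix A = [[4, -3], [15, -8]].
Characteristic polynomial det(A - λI) = λ^2 + 4λ + 13 = 0.
Eigenvalues λ = -2 ± 3i (complex conjugate pair).
For λ=-2+3i: an eigenvector is (0,-1) - i(1,2) = (0 - i, -1 - 2i).
A real fundamental pair from Re and Im of e^((-2+3i)t)v: X_1 = e^(-2t)(cos(3t)·(0,-1) + sin(3t)·(1,2)), X_2 = e^(-2t)(sin(3t)·(0,-1) - cos(3t)·(1,2)).
General solution: C_1X_1 + C_2X_2.
Applying x(0)=-1, y(0)=3 gives C_1=-5, C_2=1.

x(t) = -5e^(-2t)sin(3t) - e^(-2t)cos(3t), y(t) = -11e^(-2t)sin(3t) + 3e^(-2t)cos(3t)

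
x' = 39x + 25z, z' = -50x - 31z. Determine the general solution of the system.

Coefficient matrix A = [[39, 25], [-50, -31]].
Characteristic polynomial det(A - λI) = λ^2 - 8λ + 41 = 0.
Eigenvalues λ = 4 ± 5i (complex conjugate pair).
For λ=4+5i: an eigenvector is (2,-3) - i(-1,1) = (2 + i, -3 - i).
A real fundamental pair from Re and Im of e^((4+5i)t)v: X_1 = e^(4t)(cos(5t)·(2,-3) + sin(5t)·(-1,1)), X_2 = e^(4t)(sin(5t)·(2,-3) - cos(5t)·(-1,1)).
General solution: C_1X_1 + C_2X_2.

x(t) = -C_1e^(4t)sin(5t) + 2C_1e^(4t)cos(5t) + 2C_2e^(4t)sin(5t) + C_2e^(4t)cos(5t), z(t) = C_1e^(4t)sin(5t) - 3C_1e^(4t)cos(5t) - 3C_2e^(4t)sin(5t) - C_2e^(4t)cos(5t)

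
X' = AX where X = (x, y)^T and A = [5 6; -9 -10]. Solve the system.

Coefficient matrix A = [[5, 6], [-9, -10]].
Characteristic polynomial det(A - λI) = λ^2 + 5λ + 4 = 0.
Eigenvalues λ = -1, -4.
For λ=-1: (A-λI) row 1 is [6, 6], so an eigenvector is (1, -1).
For λ=-4: (A-λI) row 1 is [9, 6], so an eigenvector is (2, -3).
General solution: c_1e^(-t)(1,-1) + c_2e^(-4t)(2,-3).

x(t) = c_1e^(-t) + 2c_2e^(-4t), y(t) = -c_1e^(-t) - 3c_2e^(-4t)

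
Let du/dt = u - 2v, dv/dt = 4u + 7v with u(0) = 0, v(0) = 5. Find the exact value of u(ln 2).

A = [[1,-2],[4,7]]; eigenvalues λ = 5, 3.
Eigenvectors: (-1,2) for λ=5, (-1,1) for λ=3.
From the initial condition, c_1 = 5, c_2 = -5.
u(ln 2) = (5)(2^5)(-1) + (-5)(2^3)(-1) = -120.

-120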